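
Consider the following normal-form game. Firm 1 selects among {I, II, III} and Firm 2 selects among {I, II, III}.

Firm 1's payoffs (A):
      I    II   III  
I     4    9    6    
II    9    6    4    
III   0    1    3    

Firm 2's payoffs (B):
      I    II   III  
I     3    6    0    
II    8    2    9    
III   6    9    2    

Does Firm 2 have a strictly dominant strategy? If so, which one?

No strictly dominant strategy

Check whether one of Firm 2's strategies beats all alternatives regardless of what the opponent does.
I is not dominant: against I, II gives 6 > 3.
II is not dominant: against II, I gives 8 > 2.
III is not dominant: against I, I gives 3 > 0.
No single strategy is best against every opponent action.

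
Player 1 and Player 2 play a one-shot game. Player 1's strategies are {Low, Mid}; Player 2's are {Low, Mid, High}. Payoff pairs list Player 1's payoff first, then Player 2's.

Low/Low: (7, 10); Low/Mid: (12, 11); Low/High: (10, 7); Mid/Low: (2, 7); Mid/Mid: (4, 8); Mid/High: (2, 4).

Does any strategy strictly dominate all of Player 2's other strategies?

Mid

A strategy is strictly dominant if it gives Player 2 a strictly higher payoff than every other strategy, against every choice by the opponent.
Mid strictly dominates: vs Low: 11 > each of {10, 7}; vs Mid: 8 > each of {7, 4}.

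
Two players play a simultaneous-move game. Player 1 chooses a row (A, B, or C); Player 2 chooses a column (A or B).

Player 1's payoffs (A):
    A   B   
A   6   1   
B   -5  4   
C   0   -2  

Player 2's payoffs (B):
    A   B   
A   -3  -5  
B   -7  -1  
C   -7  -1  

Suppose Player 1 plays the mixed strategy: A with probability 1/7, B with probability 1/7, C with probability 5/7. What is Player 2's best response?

B

Compute Player 2's expected payoff from each pure strategy against the given mix.
A: (1/7)·(-3) + (1/7)·(-7) + (5/7)·(-7) = -45/7
B: (1/7)·(-5) + (1/7)·(-1) + (5/7)·(-1) = -11/7
Highest expected payoff is -11/7, from B.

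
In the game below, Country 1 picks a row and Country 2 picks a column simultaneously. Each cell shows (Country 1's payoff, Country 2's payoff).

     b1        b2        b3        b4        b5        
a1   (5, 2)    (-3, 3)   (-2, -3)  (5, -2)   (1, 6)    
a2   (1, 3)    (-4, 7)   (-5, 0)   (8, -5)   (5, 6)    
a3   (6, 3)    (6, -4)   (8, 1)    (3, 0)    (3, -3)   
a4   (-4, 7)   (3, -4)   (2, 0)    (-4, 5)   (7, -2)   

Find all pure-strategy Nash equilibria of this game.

Find each player's best response to every opponent strategy; NE are the intersections.
Country 1's best responses — vs b1: a3 (payoff 6); vs b2: a3 (payoff 6); vs b3: a3 (payoff 8); vs b4: a2 (payoff 8); vs b5: a4 (payoff 7).
Country 2's best responses — vs a1: b5 (payoff 6); vs a2: b2 (payoff 7); vs a3: b1 (payoff 3); vs a4: b1 (payoff 7).
The only mutual best response is (a3, b1); neither player gains by switching there.

(a3, b1)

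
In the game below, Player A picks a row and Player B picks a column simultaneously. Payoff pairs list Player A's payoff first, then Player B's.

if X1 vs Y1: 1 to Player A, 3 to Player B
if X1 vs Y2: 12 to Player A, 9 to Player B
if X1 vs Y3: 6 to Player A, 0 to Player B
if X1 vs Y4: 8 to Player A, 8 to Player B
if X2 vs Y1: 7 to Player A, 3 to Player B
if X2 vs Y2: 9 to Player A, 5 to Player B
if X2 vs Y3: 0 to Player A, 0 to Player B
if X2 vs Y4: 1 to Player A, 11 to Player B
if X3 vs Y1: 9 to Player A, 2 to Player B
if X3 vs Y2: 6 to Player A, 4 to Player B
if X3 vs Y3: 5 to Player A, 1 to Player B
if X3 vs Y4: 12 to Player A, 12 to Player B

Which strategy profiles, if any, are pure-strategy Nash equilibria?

Find each player's best response to every opponent strategy; NE are the intersections.
Player A's best responses — vs Y1: X3 (payoff 9); vs Y2: X1 (payoff 12); vs Y3: X1 (payoff 6); vs Y4: X3 (payoff 12).
Player B's best responses — vs X1: Y2 (payoff 9); vs X2: Y4 (payoff 11); vs X3: Y4 (payoff 12).
Mutual best responses occur at (X1, Y2) and (X3, Y4); at each, neither player gains by switching.

(X1, Y2) and (X3, Y4)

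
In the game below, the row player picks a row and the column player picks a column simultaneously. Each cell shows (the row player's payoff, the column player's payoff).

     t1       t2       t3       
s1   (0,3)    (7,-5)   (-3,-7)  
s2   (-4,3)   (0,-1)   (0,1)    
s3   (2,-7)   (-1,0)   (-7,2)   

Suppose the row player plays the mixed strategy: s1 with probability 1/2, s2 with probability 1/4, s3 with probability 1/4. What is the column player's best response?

t1

Compute the column player's expected payoff from each pure strategy against the given mix.
t1: (1/2)·3 + (1/4)·3 + (1/4)·(-7) = 1/2
t2: (1/2)·(-5) + (1/4)·(-1) + (1/4)·0 = -11/4
t3: (1/2)·(-7) + (1/4)·1 + (1/4)·2 = -11/4
Highest expected payoff is 1/2, from t1.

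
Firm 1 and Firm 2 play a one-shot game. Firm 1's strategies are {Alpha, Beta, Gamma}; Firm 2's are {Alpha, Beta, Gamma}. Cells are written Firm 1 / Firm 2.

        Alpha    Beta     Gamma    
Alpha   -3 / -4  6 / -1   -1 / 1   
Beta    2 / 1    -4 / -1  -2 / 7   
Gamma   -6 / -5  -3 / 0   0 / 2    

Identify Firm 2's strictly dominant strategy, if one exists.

Check whether one of Firm 2's strategies beats all alternatives regardless of what the opponent does.
Gamma strictly dominates: vs Alpha: 1 > each of {-4, -1}; vs Beta: 7 > each of {1, -1}; vs Gamma: 2 > each of {-5, 0}.

Gamma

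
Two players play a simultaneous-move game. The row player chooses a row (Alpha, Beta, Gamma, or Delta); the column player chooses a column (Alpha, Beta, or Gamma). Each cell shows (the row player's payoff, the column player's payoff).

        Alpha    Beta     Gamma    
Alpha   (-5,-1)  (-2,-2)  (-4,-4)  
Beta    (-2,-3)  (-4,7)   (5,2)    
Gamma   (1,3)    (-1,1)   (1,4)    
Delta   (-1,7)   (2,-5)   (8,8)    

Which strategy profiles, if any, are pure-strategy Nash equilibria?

(Delta, Gamma)

Find each player's best response to every opponent strategy; NE are the intersections.
The row player's best responses — vs Alpha: Gamma (payoff 1); vs Beta: Delta (payoff 2); vs Gamma: Delta (payoff 8).
The column player's best responses — vs Alpha: Alpha (payoff -1); vs Beta: Beta (payoff 7); vs Gamma: Gamma (payoff 4); vs Delta: Gamma (payoff 8).
The only mutual best response is (Delta, Gamma); neither player gains by switching there.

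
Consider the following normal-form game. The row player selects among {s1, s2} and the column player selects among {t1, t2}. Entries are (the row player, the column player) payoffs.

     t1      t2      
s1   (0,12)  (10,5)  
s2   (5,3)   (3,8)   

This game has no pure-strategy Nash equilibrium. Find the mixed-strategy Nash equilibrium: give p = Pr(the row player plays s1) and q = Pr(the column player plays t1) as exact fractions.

p = 5/12, q = 7/12

In a mixed NE each player is indifferent between their pure strategies, so the opponent's mix sets the indifference.
The column player indifferent between t1 and t2: p·12 + (1−p)·3 = p·5 + (1−p)·8 ⟹ 3 + 9p = 8 + (-3)p ⟹ p = 5/12.
The row player indifferent between s1 and s2: q·0 + (1−q)·10 = q·5 + (1−q)·3 ⟹ 10 + (-10)q = 3 + 2q ⟹ q = 7/12.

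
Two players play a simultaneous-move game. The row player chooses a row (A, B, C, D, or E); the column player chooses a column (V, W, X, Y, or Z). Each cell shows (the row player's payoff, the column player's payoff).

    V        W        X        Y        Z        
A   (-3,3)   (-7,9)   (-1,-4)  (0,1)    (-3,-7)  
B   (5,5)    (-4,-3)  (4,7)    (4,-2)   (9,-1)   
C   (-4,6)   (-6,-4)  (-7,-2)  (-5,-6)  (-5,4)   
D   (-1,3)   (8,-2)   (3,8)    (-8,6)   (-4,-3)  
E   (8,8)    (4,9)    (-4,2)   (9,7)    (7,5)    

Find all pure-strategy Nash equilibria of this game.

A profile is a Nash equilibrium when each player is best-responding to the other.
The row player's best responses — vs V: E (payoff 8); vs W: D (payoff 8); vs X: B (payoff 4); vs Y: E (payoff 9); vs Z: B (payoff 9).
The column player's best responses — vs A: W (payoff 9); vs B: X (payoff 7); vs C: V (payoff 6); vs D: X (payoff 8); vs E: W (payoff 9).
The only mutual best response is (B, X); neither player gains by switching there.

(B, X)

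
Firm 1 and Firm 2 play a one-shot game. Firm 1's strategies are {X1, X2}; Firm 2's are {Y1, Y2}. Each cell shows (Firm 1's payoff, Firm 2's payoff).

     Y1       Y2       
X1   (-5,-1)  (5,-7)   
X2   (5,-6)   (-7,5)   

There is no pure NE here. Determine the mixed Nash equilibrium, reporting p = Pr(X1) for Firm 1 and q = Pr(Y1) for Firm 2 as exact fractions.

p = 11/17, q = 6/11

Each player's mixing probability is pinned down by making the *other* player indifferent.
Firm 2 indifferent between Y1 and Y2: p·(-1) + (1−p)·(-6) = p·(-7) + (1−p)·5 ⟹ (-6) + 5p = 5 + (-12)p ⟹ p = 11/17.
Firm 1 indifferent between X1 and X2: q·(-5) + (1−q)·5 = q·5 + (1−q)·(-7) ⟹ 5 + (-10)q = (-7) + 12q ⟹ q = 6/11.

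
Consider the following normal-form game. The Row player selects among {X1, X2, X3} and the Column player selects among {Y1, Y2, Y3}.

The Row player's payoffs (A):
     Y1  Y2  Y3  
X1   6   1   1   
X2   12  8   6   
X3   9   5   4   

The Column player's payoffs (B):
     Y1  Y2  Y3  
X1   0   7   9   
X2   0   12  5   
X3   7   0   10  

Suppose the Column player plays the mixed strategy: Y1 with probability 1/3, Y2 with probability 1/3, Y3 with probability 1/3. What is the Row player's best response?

X2

Compute the Row player's expected payoff from each pure strategy against the given mix.
X1: (1/3)·6 + (1/3)·1 + (1/3)·1 = 8/3
X2: (1/3)·12 + (1/3)·8 + (1/3)·6 = 26/3
X3: (1/3)·9 + (1/3)·5 + (1/3)·4 = 6
Highest expected payoff is 26/3, from X2.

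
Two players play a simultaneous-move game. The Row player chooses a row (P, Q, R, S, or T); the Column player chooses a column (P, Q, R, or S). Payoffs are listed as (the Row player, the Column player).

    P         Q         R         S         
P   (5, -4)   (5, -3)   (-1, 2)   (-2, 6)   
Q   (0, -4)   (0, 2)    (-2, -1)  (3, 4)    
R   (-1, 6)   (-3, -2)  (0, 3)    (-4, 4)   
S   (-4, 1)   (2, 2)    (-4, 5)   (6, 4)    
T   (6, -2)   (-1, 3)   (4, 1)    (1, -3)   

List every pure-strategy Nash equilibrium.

A profile is a Nash equilibrium when each player is best-responding to the other.
The Row player's best responses — vs P: T (payoff 6); vs Q: P (payoff 5); vs R: T (payoff 4); vs S: S (payoff 6).
The Column player's best responses — vs P: S (payoff 6); vs Q: S (payoff 4); vs R: P (payoff 6); vs S: R (payoff 5); vs T: Q (payoff 3).
No cell has both players best-responding. For instance, the Row player's best reply to R is T, but against T the Column player prefers Q over R.

None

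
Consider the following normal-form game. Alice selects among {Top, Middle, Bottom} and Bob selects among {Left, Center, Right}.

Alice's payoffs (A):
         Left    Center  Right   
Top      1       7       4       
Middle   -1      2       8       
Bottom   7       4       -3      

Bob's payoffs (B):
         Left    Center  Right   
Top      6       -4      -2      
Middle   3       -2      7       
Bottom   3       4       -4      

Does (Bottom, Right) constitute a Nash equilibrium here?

Holding Bob at Right: Alice gets -3 from Bottom but could get 8 by switching to Middle. Alice has a profitable deviation.

No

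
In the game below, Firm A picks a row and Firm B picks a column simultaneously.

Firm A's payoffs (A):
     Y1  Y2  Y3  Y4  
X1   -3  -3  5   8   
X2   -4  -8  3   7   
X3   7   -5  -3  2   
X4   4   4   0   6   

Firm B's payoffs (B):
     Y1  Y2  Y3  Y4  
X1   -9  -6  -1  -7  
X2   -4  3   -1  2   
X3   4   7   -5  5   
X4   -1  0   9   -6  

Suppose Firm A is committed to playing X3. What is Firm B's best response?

With Firm A fixed at X3, Firm B's payoffs are: Y1 → 4, Y2 → 7, Y3 → -5, Y4 → 5.
The maximum is 7, achieved by Y2.

Y2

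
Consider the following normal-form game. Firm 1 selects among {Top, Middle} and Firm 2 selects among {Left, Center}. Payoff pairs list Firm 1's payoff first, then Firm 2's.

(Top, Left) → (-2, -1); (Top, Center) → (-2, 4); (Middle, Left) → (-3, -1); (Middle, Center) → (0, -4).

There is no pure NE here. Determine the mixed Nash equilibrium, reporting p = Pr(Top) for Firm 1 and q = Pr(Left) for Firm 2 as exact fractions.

p = 3/8, q = 2/3

In a mixed NE each player is indifferent between their pure strategies, so the opponent's mix sets the indifference.
Firm 2 indifferent between Left and Center: p·(-1) + (1−p)·(-1) = p·4 + (1−p)·(-4) ⟹ (-1) + 0p = (-4) + 8p ⟹ p = 3/8.
Firm 1 indifferent between Top and Middle: q·(-2) + (1−q)·(-2) = q·(-3) + (1−q)·0 ⟹ (-2) + 0q = 0 + (-3)q ⟹ q = 2/3.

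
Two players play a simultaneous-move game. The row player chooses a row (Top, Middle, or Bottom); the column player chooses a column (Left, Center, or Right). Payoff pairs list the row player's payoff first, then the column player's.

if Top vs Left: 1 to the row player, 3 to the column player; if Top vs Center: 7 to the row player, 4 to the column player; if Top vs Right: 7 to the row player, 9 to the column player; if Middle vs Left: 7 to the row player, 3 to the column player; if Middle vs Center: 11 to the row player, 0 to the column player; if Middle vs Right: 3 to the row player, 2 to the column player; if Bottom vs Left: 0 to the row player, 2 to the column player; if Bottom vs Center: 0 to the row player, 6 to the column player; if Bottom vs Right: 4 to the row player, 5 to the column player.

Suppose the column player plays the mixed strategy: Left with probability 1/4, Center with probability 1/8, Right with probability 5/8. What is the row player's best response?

The row player's best reply maximizes expected payoff against the mix.
Top: (1/4)·1 + (1/8)·7 + (5/8)·7 = 11/2
Middle: (1/4)·7 + (1/8)·11 + (5/8)·3 = 5
Bottom: (1/4)·0 + (1/8)·0 + (5/8)·4 = 5/2
Highest expected payoff is 11/2, from Top.

Top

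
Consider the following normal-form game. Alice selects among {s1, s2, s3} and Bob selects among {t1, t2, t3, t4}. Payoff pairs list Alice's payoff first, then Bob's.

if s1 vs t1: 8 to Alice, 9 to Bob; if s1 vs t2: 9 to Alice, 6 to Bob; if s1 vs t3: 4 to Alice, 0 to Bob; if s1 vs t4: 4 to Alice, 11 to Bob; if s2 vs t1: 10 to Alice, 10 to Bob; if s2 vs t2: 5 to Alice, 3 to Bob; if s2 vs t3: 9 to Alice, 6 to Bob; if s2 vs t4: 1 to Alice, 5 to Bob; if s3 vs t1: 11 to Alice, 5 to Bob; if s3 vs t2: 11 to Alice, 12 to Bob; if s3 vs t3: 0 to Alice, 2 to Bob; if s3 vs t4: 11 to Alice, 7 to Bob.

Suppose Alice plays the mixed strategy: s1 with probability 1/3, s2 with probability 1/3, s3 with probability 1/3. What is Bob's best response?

t1

Compute Bob's expected payoff from each pure strategy against the given mix.
t1: (1/3)·9 + (1/3)·10 + (1/3)·5 = 8
t2: (1/3)·6 + (1/3)·3 + (1/3)·12 = 7
t3: (1/3)·0 + (1/3)·6 + (1/3)·2 = 8/3
t4: (1/3)·11 + (1/3)·5 + (1/3)·7 = 23/3
Highest expected payoff is 8, from t1.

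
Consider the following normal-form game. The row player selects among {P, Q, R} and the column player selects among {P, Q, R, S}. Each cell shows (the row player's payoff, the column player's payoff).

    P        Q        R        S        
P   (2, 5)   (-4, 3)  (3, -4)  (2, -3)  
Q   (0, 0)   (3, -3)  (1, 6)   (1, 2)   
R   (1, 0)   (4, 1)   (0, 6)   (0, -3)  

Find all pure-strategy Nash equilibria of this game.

Find each player's best response to every opponent strategy; NE are the intersections.
The row player's best responses — vs P: P (payoff 2); vs Q: R (payoff 4); vs R: P (payoff 3); vs S: P (payoff 2).
The column player's best responses — vs P: P (payoff 5); vs Q: R (payoff 6); vs R: R (payoff 6).
The only mutual best response is (P, P); neither player gains by switching there.

(P, P)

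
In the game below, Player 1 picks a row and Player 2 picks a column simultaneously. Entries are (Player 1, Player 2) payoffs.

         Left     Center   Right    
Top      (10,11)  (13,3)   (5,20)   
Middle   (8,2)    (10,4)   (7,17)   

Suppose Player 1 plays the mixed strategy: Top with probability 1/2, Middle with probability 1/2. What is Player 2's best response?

Right

Player 2's best reply maximizes expected payoff against the mix.
Left: (1/2)·11 + (1/2)·2 = 13/2
Center: (1/2)·3 + (1/2)·4 = 7/2
Right: (1/2)·20 + (1/2)·17 = 37/2
Highest expected payoff is 37/2, from Right.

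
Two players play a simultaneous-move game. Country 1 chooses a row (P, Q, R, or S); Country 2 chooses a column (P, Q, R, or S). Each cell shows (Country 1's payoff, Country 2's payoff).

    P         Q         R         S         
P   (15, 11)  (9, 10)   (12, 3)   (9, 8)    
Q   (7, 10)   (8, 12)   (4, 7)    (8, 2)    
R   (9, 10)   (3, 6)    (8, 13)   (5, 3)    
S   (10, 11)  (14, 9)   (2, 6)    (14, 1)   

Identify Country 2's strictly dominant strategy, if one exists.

None

Check whether one of Country 2's strategies beats all alternatives regardless of what the opponent does.
P is not dominant: against Q, Q gives 12 > 10.
Q is not dominant: against P, P gives 11 > 10.
R is not dominant: against P, P gives 11 > 3.
S is not dominant: against P, P gives 11 > 8.
No single strategy is best against every opponent action.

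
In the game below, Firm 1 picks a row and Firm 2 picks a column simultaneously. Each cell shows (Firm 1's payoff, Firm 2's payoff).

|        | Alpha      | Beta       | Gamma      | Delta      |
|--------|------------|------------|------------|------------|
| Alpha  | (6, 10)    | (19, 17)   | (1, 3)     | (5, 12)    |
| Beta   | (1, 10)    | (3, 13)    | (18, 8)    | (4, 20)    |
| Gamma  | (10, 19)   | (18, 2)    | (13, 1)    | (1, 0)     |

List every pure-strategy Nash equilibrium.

Find each player's best response to every opponent strategy; NE are the intersections.
Firm 1's best responses — vs Alpha: Gamma (payoff 10); vs Beta: Alpha (payoff 19); vs Gamma: Beta (payoff 18); vs Delta: Alpha (payoff 5).
Firm 2's best responses — vs Alpha: Beta (payoff 17); vs Beta: Delta (payoff 20); vs Gamma: Alpha (payoff 19).
Mutual best responses occur at (Alpha, Beta) and (Gamma, Alpha); at each, neither player gains by switching.

(Alpha, Beta) and (Gamma, Alpha)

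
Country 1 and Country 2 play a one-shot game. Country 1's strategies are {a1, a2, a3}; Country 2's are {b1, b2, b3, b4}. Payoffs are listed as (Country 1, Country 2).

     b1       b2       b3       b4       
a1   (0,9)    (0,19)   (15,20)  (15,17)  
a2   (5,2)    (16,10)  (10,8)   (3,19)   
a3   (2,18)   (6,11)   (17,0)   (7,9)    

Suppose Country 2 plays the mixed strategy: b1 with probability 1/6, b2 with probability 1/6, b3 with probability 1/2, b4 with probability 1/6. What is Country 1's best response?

Country 1's best reply maximizes expected payoff against the mix.
a1: (1/6)·0 + (1/6)·0 + (1/2)·15 + (1/6)·15 = 10
a2: (1/6)·5 + (1/6)·16 + (1/2)·10 + (1/6)·3 = 9
a3: (1/6)·2 + (1/6)·6 + (1/2)·17 + (1/6)·7 = 11
Highest expected payoff is 11, from a3.

a3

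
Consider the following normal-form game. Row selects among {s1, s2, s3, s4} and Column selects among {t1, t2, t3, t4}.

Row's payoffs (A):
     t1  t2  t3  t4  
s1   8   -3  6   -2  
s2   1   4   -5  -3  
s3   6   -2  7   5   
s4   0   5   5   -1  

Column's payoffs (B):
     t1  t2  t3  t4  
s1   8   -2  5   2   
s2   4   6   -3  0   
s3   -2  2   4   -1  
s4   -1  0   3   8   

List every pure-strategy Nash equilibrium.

(s1, t1) and (s3, t3)

A profile is a Nash equilibrium when each player is best-responding to the other.
Row's best responses — vs t1: s1 (payoff 8); vs t2: s4 (payoff 5); vs t3: s3 (payoff 7); vs t4: s3 (payoff 5).
Column's best responses — vs s1: t1 (payoff 8); vs s2: t2 (payoff 6); vs s3: t3 (payoff 4); vs s4: t4 (payoff 8).
Mutual best responses occur at (s1, t1) and (s3, t3); at each, neither player gains by switching.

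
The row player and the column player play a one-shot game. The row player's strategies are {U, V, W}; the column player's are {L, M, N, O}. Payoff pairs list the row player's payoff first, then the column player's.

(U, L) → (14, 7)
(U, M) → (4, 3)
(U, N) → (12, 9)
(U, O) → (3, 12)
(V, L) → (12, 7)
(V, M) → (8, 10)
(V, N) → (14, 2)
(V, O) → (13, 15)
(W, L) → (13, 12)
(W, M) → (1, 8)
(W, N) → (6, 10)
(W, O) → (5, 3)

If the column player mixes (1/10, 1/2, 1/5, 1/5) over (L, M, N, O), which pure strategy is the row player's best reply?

The row player's best reply maximizes expected payoff against the mix.
U: (1/10)·14 + (1/2)·4 + (1/5)·12 + (1/5)·3 = 32/5
V: (1/10)·12 + (1/2)·8 + (1/5)·14 + (1/5)·13 = 53/5
W: (1/10)·13 + (1/2)·1 + (1/5)·6 + (1/5)·5 = 4
Highest expected payoff is 53/5, from V.

V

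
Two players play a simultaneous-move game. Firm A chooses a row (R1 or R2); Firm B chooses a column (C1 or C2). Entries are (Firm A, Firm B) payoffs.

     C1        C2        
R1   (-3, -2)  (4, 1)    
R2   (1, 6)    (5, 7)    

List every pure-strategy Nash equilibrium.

(R2, C2)

Find each player's best response to every opponent strategy; NE are the intersections.
Firm A's best responses — vs C1: R2 (payoff 1); vs C2: R2 (payoff 5).
Firm B's best responses — vs R1: C2 (payoff 1); vs R2: C2 (payoff 7).
The only mutual best response is (R2, C2); neither player gains by switching there.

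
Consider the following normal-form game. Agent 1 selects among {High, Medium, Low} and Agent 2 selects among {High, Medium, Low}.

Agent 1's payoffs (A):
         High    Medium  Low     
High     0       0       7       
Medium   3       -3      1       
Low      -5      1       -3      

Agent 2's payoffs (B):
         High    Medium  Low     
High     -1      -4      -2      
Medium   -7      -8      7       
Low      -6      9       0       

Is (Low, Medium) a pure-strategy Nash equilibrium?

Yes

Holding Agent 2 at Medium: Agent 1 gets 1 from Low, versus 0 from High, -3 from Medium. No profitable deviation for Agent 1.
Holding Agent 1 at Low: Agent 2 gets 9 from Medium, versus -6 from High, 0 from Low. No profitable deviation for Agent 2 either.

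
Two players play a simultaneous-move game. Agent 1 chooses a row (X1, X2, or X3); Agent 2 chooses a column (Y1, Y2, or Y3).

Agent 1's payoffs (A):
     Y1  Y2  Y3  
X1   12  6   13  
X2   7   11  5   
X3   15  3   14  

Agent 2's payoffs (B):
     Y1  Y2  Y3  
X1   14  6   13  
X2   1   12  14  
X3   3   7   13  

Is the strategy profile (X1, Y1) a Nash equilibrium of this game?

Holding Agent 2 at Y1: Agent 1 gets 12 from X1 but could get 15 by switching to X3. Agent 1 has a profitable deviation.

No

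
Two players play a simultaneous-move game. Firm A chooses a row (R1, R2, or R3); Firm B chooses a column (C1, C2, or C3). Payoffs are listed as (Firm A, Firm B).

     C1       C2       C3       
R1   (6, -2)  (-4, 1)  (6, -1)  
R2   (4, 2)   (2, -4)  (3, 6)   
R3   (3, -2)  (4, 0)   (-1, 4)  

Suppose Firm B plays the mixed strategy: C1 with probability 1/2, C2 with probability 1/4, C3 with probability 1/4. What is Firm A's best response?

R1

Firm A's best reply maximizes expected payoff against the mix.
R1: (1/2)·6 + (1/4)·(-4) + (1/4)·6 = 7/2
R2: (1/2)·4 + (1/4)·2 + (1/4)·3 = 13/4
R3: (1/2)·3 + (1/4)·4 + (1/4)·(-1) = 9/4
Highest expected payoff is 7/2, from R1.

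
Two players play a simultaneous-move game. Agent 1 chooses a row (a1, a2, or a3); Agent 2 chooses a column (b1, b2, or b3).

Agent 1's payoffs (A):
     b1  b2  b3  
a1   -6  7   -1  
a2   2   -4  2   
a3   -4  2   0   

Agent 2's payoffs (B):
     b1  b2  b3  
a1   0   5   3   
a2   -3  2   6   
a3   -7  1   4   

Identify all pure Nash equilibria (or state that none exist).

A profile is a Nash equilibrium when each player is best-responding to the other.
Agent 1's best responses — vs b1: a2 (payoff 2); vs b2: a1 (payoff 7); vs b3: a2 (payoff 2).
Agent 2's best responses — vs a1: b2 (payoff 5); vs a2: b3 (payoff 6); vs a3: b3 (payoff 4).
Mutual best responses occur at (a1, b2) and (a2, b3); at each, neither player gains by switching.

(a1, b2) and (a2, b3)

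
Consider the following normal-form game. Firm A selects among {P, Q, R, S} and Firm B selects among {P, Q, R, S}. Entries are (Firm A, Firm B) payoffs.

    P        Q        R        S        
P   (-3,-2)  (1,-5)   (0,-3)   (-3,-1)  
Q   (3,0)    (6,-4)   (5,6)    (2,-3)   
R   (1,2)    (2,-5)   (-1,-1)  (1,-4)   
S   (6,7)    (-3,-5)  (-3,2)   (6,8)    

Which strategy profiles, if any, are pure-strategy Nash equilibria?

(Q, R) and (S, S)

Check mutual best responses: a cell is a NE iff neither player can gain by unilaterally deviating.
Firm A's best responses — vs P: S (payoff 6); vs Q: Q (payoff 6); vs R: Q (payoff 5); vs S: S (payoff 6).
Firm B's best responses — vs P: S (payoff -1); vs Q: R (payoff 6); vs R: P (payoff 2); vs S: S (payoff 8).
Mutual best responses occur at (Q, R) and (S, S); at each, neither player gains by switching.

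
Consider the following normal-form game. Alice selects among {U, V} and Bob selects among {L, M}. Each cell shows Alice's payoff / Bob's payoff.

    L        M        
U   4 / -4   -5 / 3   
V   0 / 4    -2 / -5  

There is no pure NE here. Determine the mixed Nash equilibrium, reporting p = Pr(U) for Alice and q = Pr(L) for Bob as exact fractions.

Each player's mixing probability is pinned down by making the *other* player indifferent.
Bob indifferent between L and M: p·(-4) + (1−p)·4 = p·3 + (1−p)·(-5) ⟹ 4 + (-8)p = (-5) + 8p ⟹ p = 9/16.
Alice indifferent between U and V: q·4 + (1−q)·(-5) = q·0 + (1−q)·(-2) ⟹ (-5) + 9q = (-2) + 2q ⟹ q = 3/7.

p = 9/16, q = 3/7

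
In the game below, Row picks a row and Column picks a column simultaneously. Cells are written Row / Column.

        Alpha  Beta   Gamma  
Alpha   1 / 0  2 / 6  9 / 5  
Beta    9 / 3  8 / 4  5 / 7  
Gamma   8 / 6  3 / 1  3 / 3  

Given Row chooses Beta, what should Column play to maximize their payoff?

Gamma

With Row fixed at Beta, Column's payoffs are: Alpha → 3, Beta → 4, Gamma → 7.
The maximum is 7, achieved by Gamma.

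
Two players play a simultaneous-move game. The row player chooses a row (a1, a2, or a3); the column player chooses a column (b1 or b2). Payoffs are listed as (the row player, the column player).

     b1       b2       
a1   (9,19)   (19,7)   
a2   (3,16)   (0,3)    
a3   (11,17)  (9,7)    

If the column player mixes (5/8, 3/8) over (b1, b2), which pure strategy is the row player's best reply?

a1

The row player's best reply maximizes expected payoff against the mix.
a1: (5/8)·9 + (3/8)·19 = 51/4
a2: (5/8)·3 + (3/8)·0 = 15/8
a3: (5/8)·11 + (3/8)·9 = 41/4
Highest expected payoff is 51/4, from a1.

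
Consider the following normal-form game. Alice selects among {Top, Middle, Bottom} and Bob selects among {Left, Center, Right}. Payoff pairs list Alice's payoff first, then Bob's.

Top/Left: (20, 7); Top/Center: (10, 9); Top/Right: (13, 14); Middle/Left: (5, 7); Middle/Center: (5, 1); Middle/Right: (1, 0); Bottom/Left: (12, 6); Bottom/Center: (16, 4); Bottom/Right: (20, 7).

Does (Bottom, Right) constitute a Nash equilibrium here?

Yes

Holding Bob at Right: Alice gets 20 from Bottom, versus 13 from Top, 1 from Middle. No profitable deviation for Alice.
Holding Alice at Bottom: Bob gets 7 from Right, versus 6 from Left, 4 from Center. No profitable deviation for Bob either.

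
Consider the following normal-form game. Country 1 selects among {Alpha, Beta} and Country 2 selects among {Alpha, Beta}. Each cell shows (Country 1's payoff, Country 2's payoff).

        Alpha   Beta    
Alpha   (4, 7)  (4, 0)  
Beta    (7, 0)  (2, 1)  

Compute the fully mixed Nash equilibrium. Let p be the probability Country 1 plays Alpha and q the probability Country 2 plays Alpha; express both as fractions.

p = 1/8, q = 2/5

In a mixed NE each player is indifferent between their pure strategies, so the opponent's mix sets the indifference.
Country 2 indifferent between Alpha and Beta: p·7 + (1−p)·0 = p·0 + (1−p)·1 ⟹ 0 + 7p = 1 + (-1)p ⟹ p = 1/8.
Country 1 indifferent between Alpha and Beta: q·4 + (1−q)·4 = q·7 + (1−q)·2 ⟹ 4 + 0q = 2 + 5q ⟹ q = 2/5.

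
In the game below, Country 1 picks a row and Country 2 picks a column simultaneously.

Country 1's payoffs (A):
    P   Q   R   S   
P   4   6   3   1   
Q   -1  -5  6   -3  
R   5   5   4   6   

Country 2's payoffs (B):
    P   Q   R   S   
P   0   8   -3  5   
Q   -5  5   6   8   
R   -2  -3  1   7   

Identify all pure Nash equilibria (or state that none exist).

Check mutual best responses: a cell is a NE iff neither player can gain by unilaterally deviating.
Country 1's best responses — vs P: R (payoff 5); vs Q: P (payoff 6); vs R: Q (payoff 6); vs S: R (payoff 6).
Country 2's best responses — vs P: Q (payoff 8); vs Q: S (payoff 8); vs R: S (payoff 7).
Mutual best responses occur at (P, Q) and (R, S); at each, neither player gains by switching.

(P, Q) and (R, S)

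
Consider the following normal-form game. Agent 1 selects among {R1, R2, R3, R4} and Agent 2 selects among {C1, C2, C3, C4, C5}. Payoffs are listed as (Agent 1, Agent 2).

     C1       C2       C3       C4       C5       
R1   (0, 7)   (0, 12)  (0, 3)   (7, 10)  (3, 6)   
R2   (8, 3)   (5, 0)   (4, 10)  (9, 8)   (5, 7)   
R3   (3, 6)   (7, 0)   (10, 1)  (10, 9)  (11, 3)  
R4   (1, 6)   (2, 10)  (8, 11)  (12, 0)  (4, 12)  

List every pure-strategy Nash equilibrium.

None

A profile is a Nash equilibrium when each player is best-responding to the other.
Agent 1's best responses — vs C1: R2 (payoff 8); vs C2: R3 (payoff 7); vs C3: R3 (payoff 10); vs C4: R4 (payoff 12); vs C5: R3 (payoff 11).
Agent 2's best responses — vs R1: C2 (payoff 12); vs R2: C3 (payoff 10); vs R3: C4 (payoff 9); vs R4: C5 (payoff 12).
No cell has both players best-responding. For instance, Agent 1's best reply to C1 is R2, but against R2 Agent 2 prefers C3 over C1.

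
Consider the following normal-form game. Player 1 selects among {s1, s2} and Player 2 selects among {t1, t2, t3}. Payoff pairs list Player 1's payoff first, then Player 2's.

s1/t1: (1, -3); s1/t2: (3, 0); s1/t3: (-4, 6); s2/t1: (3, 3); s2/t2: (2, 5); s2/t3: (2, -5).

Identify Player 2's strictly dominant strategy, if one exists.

A strategy is strictly dominant if it gives Player 2 a strictly higher payoff than every other strategy, against every choice by the opponent.
t1 is not dominant: against s1, t2 gives 0 > -3.
t2 is not dominant: against s1, t3 gives 6 > 0.
t3 is not dominant: against s2, t1 gives 3 > -5.
No single strategy is best against every opponent action.

No strictly dominant strategy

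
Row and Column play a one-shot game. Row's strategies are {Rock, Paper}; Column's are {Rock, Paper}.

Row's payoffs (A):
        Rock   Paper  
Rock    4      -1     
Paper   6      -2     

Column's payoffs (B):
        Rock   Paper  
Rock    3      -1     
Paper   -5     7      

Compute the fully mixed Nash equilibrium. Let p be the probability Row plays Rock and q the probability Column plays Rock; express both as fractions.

In a mixed NE each player is indifferent between their pure strategies, so the opponent's mix sets the indifference.
Column indifferent between Rock and Paper: p·3 + (1−p)·(-5) = p·(-1) + (1−p)·7 ⟹ (-5) + 8p = 7 + (-8)p ⟹ p = 3/4.
Row indifferent between Rock and Paper: q·4 + (1−q)·(-1) = q·6 + (1−q)·(-2) ⟹ (-1) + 5q = (-2) + 8q ⟹ q = 1/3.

p = 3/4, q = 1/3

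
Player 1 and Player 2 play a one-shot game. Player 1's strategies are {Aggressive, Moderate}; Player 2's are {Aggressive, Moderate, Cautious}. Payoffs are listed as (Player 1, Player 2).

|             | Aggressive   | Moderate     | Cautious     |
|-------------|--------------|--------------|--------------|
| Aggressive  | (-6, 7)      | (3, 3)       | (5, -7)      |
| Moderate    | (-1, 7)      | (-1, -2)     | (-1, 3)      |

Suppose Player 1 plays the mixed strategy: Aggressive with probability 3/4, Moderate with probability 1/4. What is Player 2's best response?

Aggressive

Compute Player 2's expected payoff from each pure strategy against the given mix.
Aggressive: (3/4)·7 + (1/4)·7 = 7
Moderate: (3/4)·3 + (1/4)·(-2) = 7/4
Cautious: (3/4)·(-7) + (1/4)·3 = -9/2
Highest expected payoff is 7, from Aggressive.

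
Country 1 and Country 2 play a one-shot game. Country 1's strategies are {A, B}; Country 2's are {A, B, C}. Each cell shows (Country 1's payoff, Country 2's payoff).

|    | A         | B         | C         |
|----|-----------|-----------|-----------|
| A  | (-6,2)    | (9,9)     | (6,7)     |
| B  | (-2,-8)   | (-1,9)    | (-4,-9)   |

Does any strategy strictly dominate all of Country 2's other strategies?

A strategy is strictly dominant if it gives Country 2 a strictly higher payoff than every other strategy, against every choice by the opponent.
B strictly dominates: vs A: 9 > each of {2, 7}; vs B: 9 > each of {-8, -9}.

B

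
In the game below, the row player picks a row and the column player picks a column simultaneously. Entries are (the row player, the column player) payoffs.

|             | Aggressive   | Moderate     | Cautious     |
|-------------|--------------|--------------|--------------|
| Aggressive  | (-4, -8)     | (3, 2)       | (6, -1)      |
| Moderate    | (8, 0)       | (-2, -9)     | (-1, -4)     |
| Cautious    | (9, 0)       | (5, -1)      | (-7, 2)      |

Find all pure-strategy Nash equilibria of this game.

None

Find each player's best response to every opponent strategy; NE are the intersections.
The row player's best responses — vs Aggressive: Cautious (payoff 9); vs Moderate: Cautious (payoff 5); vs Cautious: Aggressive (payoff 6).
The column player's best responses — vs Aggressive: Moderate (payoff 2); vs Moderate: Aggressive (payoff 0); vs Cautious: Cautious (payoff 2).
No cell has both players best-responding. For instance, the row player's best reply to Moderate is Cautious, but against Cautious the column player prefers Cautious over Moderate.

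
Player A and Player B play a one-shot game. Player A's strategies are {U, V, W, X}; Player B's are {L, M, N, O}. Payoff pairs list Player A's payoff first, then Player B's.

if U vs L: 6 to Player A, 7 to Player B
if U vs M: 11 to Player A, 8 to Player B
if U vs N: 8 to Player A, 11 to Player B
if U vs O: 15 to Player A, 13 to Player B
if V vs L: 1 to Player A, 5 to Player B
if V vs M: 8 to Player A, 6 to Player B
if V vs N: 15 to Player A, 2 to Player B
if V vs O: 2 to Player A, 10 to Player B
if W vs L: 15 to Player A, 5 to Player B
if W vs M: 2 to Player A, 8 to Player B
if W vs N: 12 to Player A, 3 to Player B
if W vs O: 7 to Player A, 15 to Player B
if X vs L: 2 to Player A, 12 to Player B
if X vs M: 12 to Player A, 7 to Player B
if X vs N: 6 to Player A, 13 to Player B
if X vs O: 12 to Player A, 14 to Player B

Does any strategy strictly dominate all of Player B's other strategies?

O

A strategy is strictly dominant if it gives Player B a strictly higher payoff than every other strategy, against every choice by the opponent.
O strictly dominates: vs U: 13 > each of {7, 8, 11}; vs V: 10 > each of {5, 6, 2}; vs W: 15 > each of {5, 8, 3}; vs X: 14 > each of {12, 7, 13}.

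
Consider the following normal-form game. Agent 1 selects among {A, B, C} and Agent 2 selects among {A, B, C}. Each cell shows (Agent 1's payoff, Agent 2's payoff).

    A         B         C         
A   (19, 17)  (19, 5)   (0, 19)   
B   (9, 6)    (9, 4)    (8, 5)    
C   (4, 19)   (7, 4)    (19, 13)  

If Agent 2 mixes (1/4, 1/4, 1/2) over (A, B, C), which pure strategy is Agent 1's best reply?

Compute Agent 1's expected payoff from each pure strategy against the given mix.
A: (1/4)·19 + (1/4)·19 + (1/2)·0 = 19/2
B: (1/4)·9 + (1/4)·9 + (1/2)·8 = 17/2
C: (1/4)·4 + (1/4)·7 + (1/2)·19 = 49/4
Highest expected payoff is 49/4, from C.

C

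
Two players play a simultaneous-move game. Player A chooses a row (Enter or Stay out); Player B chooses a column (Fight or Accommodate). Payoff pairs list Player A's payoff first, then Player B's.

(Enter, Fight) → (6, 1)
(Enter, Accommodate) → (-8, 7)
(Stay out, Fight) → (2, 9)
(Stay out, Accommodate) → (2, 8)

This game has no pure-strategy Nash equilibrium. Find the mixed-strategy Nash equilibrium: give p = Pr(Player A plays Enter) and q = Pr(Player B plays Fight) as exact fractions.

p = 1/7, q = 5/7

In a mixed NE each player is indifferent between their pure strategies, so the opponent's mix sets the indifference.
Player B indifferent between Fight and Accommodate: p·1 + (1−p)·9 = p·7 + (1−p)·8 ⟹ 9 + (-8)p = 8 + (-1)p ⟹ p = 1/7.
Player A indifferent between Enter and Stay out: q·6 + (1−q)·(-8) = q·2 + (1−q)·2 ⟹ (-8) + 14q = 2 + 0q ⟹ q = 5/7.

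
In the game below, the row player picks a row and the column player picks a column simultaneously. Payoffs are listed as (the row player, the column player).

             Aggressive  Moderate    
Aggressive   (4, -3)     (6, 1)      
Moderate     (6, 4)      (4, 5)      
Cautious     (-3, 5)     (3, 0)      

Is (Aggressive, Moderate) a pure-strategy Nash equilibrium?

Yes

Holding the column player at Moderate: the row player gets 6 from Aggressive, versus 4 from Moderate, 3 from Cautious. No profitable deviation for the row player.
Holding the row player at Aggressive: the column player gets 1 from Moderate, versus -3 from Aggressive. No profitable deviation for the column player either.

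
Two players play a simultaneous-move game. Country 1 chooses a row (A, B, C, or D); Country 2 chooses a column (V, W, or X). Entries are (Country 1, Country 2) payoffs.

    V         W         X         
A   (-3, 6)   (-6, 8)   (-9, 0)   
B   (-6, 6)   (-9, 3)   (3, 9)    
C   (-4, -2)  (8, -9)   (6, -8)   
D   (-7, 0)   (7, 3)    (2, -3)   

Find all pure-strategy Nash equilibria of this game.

Find each player's best response to every opponent strategy; NE are the intersections.
Country 1's best responses — vs V: A (payoff -3); vs W: C (payoff 8); vs X: C (payoff 6).
Country 2's best responses — vs A: W (payoff 8); vs B: X (payoff 9); vs C: V (payoff -2); vs D: W (payoff 3).
No cell has both players best-responding. For instance, Country 1's best reply to X is C, but against C Country 2 prefers V over X.

None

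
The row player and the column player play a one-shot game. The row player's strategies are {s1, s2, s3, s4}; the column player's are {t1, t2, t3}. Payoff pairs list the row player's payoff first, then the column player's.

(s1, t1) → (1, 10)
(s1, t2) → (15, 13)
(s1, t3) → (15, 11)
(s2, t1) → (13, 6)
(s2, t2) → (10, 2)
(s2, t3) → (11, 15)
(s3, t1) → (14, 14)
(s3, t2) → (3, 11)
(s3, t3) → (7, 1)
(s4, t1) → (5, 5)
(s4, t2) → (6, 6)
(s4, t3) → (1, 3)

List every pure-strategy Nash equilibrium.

Find each player's best response to every opponent strategy; NE are the intersections.
The row player's best responses — vs t1: s3 (payoff 14); vs t2: s1 (payoff 15); vs t3: s1 (payoff 15).
The column player's best responses — vs s1: t2 (payoff 13); vs s2: t3 (payoff 15); vs s3: t1 (payoff 14); vs s4: t2 (payoff 6).
Mutual best responses occur at (s1, t2) and (s3, t1); at each, neither player gains by switching.

(s1, t2) and (s3, t1)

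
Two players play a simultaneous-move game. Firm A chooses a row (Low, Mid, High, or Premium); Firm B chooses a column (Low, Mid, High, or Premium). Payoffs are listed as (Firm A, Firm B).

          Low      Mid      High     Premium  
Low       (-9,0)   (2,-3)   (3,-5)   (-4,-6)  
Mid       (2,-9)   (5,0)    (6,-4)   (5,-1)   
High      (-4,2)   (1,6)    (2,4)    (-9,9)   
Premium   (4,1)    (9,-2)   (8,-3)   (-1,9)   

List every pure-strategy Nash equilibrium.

None

Check mutual best responses: a cell is a NE iff neither player can gain by unilaterally deviating.
Firm A's best responses — vs Low: Premium (payoff 4); vs Mid: Premium (payoff 9); vs High: Premium (payoff 8); vs Premium: Mid (payoff 5).
Firm B's best responses — vs Low: Low (payoff 0); vs Mid: Mid (payoff 0); vs High: Premium (payoff 9); vs Premium: Premium (payoff 9).
No cell has both players best-responding. For instance, Firm A's best reply to Mid is Premium, but against Premium Firm B prefers Premium over Mid.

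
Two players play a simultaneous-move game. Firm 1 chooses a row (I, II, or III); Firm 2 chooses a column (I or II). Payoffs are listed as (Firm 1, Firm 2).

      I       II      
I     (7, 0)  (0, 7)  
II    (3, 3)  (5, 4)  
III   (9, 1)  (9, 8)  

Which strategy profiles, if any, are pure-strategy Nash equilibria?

Find each player's best response to every opponent strategy; NE are the intersections.
Firm 1's best responses — vs I: III (payoff 9); vs II: III (payoff 9).
Firm 2's best responses — vs I: II (payoff 7); vs II: II (payoff 4); vs III: II (payoff 8).
The only mutual best response is (III, II); neither player gains by switching there.

(III, II)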